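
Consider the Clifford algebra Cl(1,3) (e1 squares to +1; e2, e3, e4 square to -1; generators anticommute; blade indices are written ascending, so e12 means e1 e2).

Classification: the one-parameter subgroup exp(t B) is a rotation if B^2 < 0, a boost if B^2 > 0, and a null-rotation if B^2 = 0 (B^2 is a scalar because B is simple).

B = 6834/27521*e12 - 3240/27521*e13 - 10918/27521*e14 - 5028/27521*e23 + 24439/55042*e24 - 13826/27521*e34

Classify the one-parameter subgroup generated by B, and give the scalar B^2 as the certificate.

B^2 term by term: the squares give (6834/27521)^2*(e12)^2 + (-3240/27521)^2*(e13)^2 + (-10918/27521)^2*(e14)^2 + (-5028/27521)^2*(e23)^2 + (24439/55042)^2*(e24)^2 + (-13826/27521)^2*(e34)^2 = 46703556/757405441*(+1) + 10497600/757405441*(+1) + 119202724/757405441*(+1) + 25280784/757405441*(-1) + 597264721/3029621764*(-1) + 191158276/757405441*(-1) = -1/4 (each basis 2-blade squares to minus the product of its generators' squares); cross terms between blades sharing an index anticommute and cancel; the commuting (index-disjoint) pairs give grade-4 terms 2*c*c'*(blade product), which cancel blade by blade — e1234: -188973768/757405441 + 79182360/757405441 + 109791408/757405441 = 0 — confirming B is simple. So B^2 = -1/4.
Answer: rotation, certificate B^2 = -1/4. Because -1/4 is invariant under every versor sandwich, the classification follows from its sign alone.


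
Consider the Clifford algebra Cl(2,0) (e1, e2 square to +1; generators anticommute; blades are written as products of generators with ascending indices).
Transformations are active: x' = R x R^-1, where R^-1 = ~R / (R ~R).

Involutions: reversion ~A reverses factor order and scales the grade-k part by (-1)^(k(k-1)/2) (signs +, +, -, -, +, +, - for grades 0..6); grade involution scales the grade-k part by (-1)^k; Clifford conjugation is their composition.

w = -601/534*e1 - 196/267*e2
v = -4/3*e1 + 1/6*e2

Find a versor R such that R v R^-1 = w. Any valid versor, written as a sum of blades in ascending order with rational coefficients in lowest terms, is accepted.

Sketch: the shared square 65/36 makes R = v + w = -1313/534*e1 - 101/178*e2 the natural versor; its sandwich fixes that direction, negates (v - w)/2, and sends v to w.
Answer: -1313/534*e1 - 101/178*e2


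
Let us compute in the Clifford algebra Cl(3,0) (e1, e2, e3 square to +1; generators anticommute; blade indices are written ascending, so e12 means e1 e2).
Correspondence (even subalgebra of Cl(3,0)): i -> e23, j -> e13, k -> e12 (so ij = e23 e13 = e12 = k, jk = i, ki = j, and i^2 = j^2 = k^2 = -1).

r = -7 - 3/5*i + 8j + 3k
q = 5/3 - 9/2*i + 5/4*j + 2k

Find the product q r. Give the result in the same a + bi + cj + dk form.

In blades: q = 5/3 + 2*e12 + 5/4*e13 - 9/2*e23, r = -7 + 3*e12 + 8*e13 - 3/5*e23.
Distribute q over r term by term (generator squares from the signature, products reordered to ascending indices): (5/3)*r = -35/3 + 5*e12 + 40/3*e13 - e23; (2*e12)*r = -6 - 14*e12 - 6/5*e13 - 16*e23; (5/4*e13)*r = -10 + 3/4*e12 - 35/4*e13 + 15/4*e23; (-9/2*e23)*r = -27/10 - 36*e12 + 27/2*e13 + 63/2*e23.
Sum: -911/30 - 177/4*e12 + 1013/60*e13 + 73/4*e23; translating back through the correspondence:
Answer: -911/30 + 73/4*i + 1013/60*j - 177/4*k


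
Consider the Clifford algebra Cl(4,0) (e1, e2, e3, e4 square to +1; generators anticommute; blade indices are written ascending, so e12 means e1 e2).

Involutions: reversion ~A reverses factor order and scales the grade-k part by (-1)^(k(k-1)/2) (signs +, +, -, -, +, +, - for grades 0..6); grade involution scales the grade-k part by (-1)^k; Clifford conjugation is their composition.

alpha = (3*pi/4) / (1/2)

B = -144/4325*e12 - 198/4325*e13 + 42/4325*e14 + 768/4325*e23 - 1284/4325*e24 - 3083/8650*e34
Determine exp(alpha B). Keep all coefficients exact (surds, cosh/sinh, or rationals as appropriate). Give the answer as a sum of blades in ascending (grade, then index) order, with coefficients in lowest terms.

B^2 term by term: the squares give (-144/4325)^2*(e12)^2 + (-198/4325)^2*(e13)^2 + (42/4325)^2*(e14)^2 + (768/4325)^2*(e23)^2 + (-1284/4325)^2*(e24)^2 + (-3083/8650)^2*(e34)^2 = 20736/18705625*(-1) + 39204/18705625*(-1) + 1764/18705625*(-1) + 589824/18705625*(-1) + 1648656/18705625*(-1) + 9504889/74822500*(-1) = -1/4 (each basis 2-blade squares to minus the product of its generators' squares); cross terms between blades sharing an index anticommute and cancel; the commuting (index-disjoint) pairs give grade-4 terms 2*c*c'*(blade product), which cancel blade by blade — e1234: 443952/18705625 - 508464/18705625 + 64512/18705625 = 0 — confirming B is simple. So B^2 = -1/4.
B^2 = -1/4 — B^2 < 0, so the exponential closes trigonometrically: l = 1/2, alpha*l = 3*pi/4, so exp(alpha B) = cos(3*pi/4) + (sin(3*pi/4)/(1/2))*B = -sqrt(2)/2 + (sqrt(2))*B.
Answer: -sqrt(2)/2 - 144*sqrt(2)/4325*e12 - 198*sqrt(2)/4325*e13 + 42*sqrt(2)/4325*e14 + 768*sqrt(2)/4325*e23 - 1284*sqrt(2)/4325*e24 - 3083*sqrt(2)/8650*e34


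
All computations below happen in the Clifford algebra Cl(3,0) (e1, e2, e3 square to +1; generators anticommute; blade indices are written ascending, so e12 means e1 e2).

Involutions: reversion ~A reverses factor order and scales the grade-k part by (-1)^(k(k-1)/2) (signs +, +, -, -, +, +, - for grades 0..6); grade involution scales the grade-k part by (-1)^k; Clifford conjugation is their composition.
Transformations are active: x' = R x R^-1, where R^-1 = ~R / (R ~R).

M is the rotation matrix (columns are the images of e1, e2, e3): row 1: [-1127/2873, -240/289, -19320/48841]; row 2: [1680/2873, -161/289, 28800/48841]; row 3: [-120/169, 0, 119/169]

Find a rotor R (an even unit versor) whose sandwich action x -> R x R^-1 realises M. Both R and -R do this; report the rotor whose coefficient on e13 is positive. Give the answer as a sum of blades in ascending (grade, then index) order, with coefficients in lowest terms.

Method: write R = a + b12*e12 + b13*e13 + b23*e23 with a^2 + b12^2 + b13^2 + b23^2 = 1 (so R^-1 = ~R). Expanding the columns R e_j ~R gives tr M = 4a^2 - 1 and, from the antisymmetric part, M21 - M12 = -4a*b12, M13 - M31 = 4a*b13, M32 - M23 = -4a*b23.
Here tr M = -11977/48841, so a^2 = (1 + tr M)/4 = 9216/48841 and a = ±96/221. Taking a = 96/221: M21 - M12 = 69120/48841, M13 - M31 = 15360/48841, M32 - M23 = -28800/48841, giving b12 = -180/221, b13 = 40/221, b23 = 75/221, i.e. R = 96/221 - 180/221*e12 + 40/221*e13 + 75/221*e23.
Its e13 coefficient is already positive.
Answer: 96/221 - 180/221*e12 + 40/221*e13 + 75/221*e23. Uniqueness: Spin(3) -> SO(3) maps R and -R to the same rotation of trace -11977/48841; fixing the sign of the e13 coefficient removes the ambiguity.


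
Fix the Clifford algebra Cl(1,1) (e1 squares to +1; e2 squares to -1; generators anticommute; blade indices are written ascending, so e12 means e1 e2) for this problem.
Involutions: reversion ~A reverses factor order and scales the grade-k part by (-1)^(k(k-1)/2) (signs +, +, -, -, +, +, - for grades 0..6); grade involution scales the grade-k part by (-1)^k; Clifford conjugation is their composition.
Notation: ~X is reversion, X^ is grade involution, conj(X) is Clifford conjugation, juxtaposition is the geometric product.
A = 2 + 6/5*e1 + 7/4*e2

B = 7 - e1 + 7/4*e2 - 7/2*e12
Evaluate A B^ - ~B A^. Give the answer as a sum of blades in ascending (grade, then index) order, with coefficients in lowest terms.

first term: 1461/80 + 171/40*e1 + 91/20*e2 - 217/20*e12
second term: 1461/80 - 171/40*e1 - 91/20*e2 + 217/20*e12
Answer: 171/20*e1 + 91/10*e2 - 217/10*e12


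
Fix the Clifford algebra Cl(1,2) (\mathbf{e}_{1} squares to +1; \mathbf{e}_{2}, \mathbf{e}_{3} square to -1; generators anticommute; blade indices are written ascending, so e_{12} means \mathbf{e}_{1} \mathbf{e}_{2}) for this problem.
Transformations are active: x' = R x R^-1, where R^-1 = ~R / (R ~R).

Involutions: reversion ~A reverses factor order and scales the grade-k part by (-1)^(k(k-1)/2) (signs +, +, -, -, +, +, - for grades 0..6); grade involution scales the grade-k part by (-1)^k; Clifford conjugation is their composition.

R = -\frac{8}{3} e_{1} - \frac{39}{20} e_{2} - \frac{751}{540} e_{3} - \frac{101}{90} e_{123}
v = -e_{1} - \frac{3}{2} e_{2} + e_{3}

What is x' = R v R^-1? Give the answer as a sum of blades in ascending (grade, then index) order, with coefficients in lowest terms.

~R = -\frac{8}{3} e_{1} - \frac{39}{20} e_{2} - \frac{751}{540} e_{3} + \frac{101}{90} e_{123}, and R ~R = \frac{384013}{145800}, so R^-1 = ~R / (\frac{384013}{145800}).
R v = \frac{1223}{1080} + \frac{571}{180} e_{12} - \frac{641}{270} e_{13} - \frac{1049}{360} e_{23}
Answer: \frac{26882}{22589} e_{1} + \frac{5958}{3227} e_{2} + \frac{22921}{45178} e_{3}


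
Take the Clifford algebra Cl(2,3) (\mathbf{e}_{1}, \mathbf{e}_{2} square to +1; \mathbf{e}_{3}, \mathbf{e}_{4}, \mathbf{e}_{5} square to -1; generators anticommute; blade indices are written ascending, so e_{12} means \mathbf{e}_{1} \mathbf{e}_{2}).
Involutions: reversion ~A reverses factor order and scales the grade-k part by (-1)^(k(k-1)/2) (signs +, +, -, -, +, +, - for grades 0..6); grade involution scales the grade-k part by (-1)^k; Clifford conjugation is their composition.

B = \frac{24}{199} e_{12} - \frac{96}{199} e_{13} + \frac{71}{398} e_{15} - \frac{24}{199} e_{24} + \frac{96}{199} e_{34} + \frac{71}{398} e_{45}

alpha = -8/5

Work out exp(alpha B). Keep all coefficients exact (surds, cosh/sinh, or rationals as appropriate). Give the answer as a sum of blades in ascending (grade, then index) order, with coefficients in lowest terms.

B^2 term by term: the squares give (\frac{24}{199})^2*(e_{12})^2 + (-\frac{96}{199})^2*(e_{13})^2 + (\frac{71}{398})^2*(e_{15})^2 + (-\frac{24}{199})^2*(e_{24})^2 + (\frac{96}{199})^2*(e_{34})^2 + (\frac{71}{398})^2*(e_{45})^2 = \frac{576}{39601}*(-1) + \frac{9216}{39601}*(+1) + \frac{5041}{158404}*(+1) + \frac{576}{39601}*(+1) + \frac{9216}{39601}*(-1) + \frac{5041}{158404}*(-1) = 0 (each basis 2-blade squares to minus the product of its generators' squares); cross terms between blades sharing an index anticommute and cancel; the commuting (index-disjoint) pairs give grade-4 terms 2*c*c'*(blade product), which cancel blade by blade — e_{1234}: \frac{4608}{39601} - \frac{4608}{39601} = 0; e_{1245}: \frac{1704}{39601} - \frac{1704}{39601} = 0; e_{1345}: -\frac{6816}{39601} + \frac{6816}{39601} = 0 — confirming B is simple. So B^2 = 0.
B^2 = 0, and the exponential is exactly linear here: exp(alpha B) = 1 + alpha B (parabolic case).
Answer: 1 - \frac{192}{995} e_{12} + \frac{768}{995} e_{13} - \frac{284}{995} e_{15} + \frac{192}{995} e_{24} - \frac{768}{995} e_{34} - \frac{284}{995} e_{45}


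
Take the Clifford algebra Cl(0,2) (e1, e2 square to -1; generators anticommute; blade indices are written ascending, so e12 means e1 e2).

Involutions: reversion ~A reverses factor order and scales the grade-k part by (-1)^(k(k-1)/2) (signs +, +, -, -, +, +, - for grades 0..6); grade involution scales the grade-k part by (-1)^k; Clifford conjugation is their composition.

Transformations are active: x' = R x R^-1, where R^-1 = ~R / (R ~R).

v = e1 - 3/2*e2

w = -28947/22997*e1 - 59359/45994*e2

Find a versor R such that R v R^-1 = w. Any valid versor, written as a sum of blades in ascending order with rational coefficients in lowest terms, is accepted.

R = v + w = -5950/22997*e1 - 64175/22997*e2 works: the equal norms (-13/4) guarantee its sandwich swaps v into w.
Answer: -5950/22997*e1 - 64175/22997*e2


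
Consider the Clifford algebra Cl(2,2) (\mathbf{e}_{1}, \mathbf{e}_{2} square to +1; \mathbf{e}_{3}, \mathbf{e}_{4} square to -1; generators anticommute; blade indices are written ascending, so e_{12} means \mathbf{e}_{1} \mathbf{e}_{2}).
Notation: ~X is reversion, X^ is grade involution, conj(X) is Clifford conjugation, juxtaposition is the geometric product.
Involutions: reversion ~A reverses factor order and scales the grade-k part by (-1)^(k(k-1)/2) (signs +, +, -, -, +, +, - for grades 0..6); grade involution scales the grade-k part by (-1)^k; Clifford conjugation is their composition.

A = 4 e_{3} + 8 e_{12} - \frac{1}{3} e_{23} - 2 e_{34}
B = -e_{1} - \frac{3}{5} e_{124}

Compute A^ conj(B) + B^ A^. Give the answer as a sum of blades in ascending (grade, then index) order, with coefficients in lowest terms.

first term: -8 e_{2} + \frac{24}{5} e_{4} + 4 e_{13} - \frac{23}{15} e_{123} - \frac{11}{5} e_{134} + \frac{12}{5} e_{1234}
second term: 8 e_{2} - \frac{24}{5} e_{4} - 4 e_{13} - \frac{23}{15} e_{123} - \frac{11}{5} e_{134} + \frac{12}{5} e_{1234}
Answer: -\frac{46}{15} e_{123} - \frac{22}{5} e_{134} + \frac{24}{5} e_{1234}


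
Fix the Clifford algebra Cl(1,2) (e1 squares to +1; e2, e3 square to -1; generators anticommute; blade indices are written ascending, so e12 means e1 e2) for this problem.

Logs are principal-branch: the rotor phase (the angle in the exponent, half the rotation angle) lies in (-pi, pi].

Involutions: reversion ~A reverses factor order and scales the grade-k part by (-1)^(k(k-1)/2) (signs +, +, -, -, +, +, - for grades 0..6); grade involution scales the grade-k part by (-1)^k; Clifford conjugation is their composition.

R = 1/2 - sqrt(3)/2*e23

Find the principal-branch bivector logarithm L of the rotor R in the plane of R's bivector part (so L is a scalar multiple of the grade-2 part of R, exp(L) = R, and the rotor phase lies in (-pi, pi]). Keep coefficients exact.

The scalar part of R is 1/2, and that scalar determines the rotor phase on the principal branch; recovering the unit plane as bivector-part over sine of the phase gives L = phase * plane.
Concretely: cos(phase) = 1/2 gives phase = ±pi/3, and since phase/sin(phase) is even the sign is immaterial: L = (phase/sin(phase)) * <R>_2 = (2*sqrt(3)*pi/9) * <R>_2.
Answer: -pi/3*e23


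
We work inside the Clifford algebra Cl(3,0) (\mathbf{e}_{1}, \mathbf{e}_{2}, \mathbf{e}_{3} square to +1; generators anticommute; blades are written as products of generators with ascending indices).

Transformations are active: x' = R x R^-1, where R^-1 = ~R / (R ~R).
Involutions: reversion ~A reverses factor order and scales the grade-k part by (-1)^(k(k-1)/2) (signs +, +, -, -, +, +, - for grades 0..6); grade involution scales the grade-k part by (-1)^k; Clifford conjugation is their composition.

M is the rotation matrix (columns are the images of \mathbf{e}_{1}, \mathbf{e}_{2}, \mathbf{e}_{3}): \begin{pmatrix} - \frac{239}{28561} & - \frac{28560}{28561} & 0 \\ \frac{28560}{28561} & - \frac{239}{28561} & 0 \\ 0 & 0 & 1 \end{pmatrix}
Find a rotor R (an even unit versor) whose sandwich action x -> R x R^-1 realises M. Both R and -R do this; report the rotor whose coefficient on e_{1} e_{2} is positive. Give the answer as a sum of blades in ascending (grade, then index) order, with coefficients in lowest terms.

Method: write R = a + b12*e_{1} e_{2} + b13*e_{1} e_{3} + b23*e_{2} e_{3} with a^2 + b12^2 + b13^2 + b23^2 = 1 (so R^-1 = ~R). Expanding the columns R e_j ~R gives tr M = 4a^2 - 1 and, from the antisymmetric part, M21 - M12 = -4a*b12, M13 - M31 = 4a*b13, M32 - M23 = -4a*b23.
Here tr M = \frac{28083}{28561}, so a^2 = (1 + tr M)/4 = \frac{14161}{28561} and a = ±\frac{119}{169}. Taking a = \frac{119}{169}: M21 - M12 = \frac{57120}{28561}, M13 - M31 = 0, M32 - M23 = 0, giving b12 = -\frac{120}{169}, b13 = 0, b23 = 0, i.e. R = \frac{119}{169} - \frac{120}{169} e_{1} e_{2}.
Its e_{1} e_{2} coefficient is negative, so report the other preimage -R.
Answer: -\frac{119}{169} + \frac{120}{169} e_{1} e_{2}. Key observation: the double cover Spin(3) -> SO(3) sends R and -R to the same matrix (trace \frac{28083}{28561} here), so the stated sign of the e_{1} e_{2} coefficient is what selects one sheet.


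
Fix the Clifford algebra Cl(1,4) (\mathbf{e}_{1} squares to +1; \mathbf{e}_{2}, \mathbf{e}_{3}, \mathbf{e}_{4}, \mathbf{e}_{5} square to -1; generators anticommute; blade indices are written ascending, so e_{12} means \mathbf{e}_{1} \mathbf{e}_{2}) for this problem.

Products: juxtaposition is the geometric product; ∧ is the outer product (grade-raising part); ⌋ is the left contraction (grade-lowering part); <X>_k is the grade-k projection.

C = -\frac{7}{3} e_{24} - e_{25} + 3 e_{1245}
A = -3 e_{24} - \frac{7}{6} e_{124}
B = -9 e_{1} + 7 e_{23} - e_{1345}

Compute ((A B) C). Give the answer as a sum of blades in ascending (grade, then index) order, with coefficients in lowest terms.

step 1: \frac{21}{2} e_{24} + 21 e_{34} + 27 e_{124} + \frac{49}{6} e_{134} + \frac{7}{6} e_{235} + 3 e_{1235}
step 2: \frac{49}{2} + 63 e_{1} - \frac{7}{6} e_{3} - 81 e_{5} - 3 e_{13} - \frac{63}{2} e_{15} + 49 e_{23} + 9 e_{34} - \frac{21}{2} e_{45} + \frac{343}{18} e_{123} + \frac{7}{2} e_{134} - 27 e_{145} - \frac{49}{2} e_{235} - \frac{49}{18} e_{345} - 63 e_{1235} - 7 e_{1345} - 21 e_{2345} - \frac{49}{6} e_{12345}
Answer: \frac{49}{2} + 63 e_{1} - \frac{7}{6} e_{3} - 81 e_{5} - 3 e_{13} - \frac{63}{2} e_{15} + 49 e_{23} + 9 e_{34} - \frac{21}{2} e_{45} + \frac{343}{18} e_{123} + \frac{7}{2} e_{134} - 27 e_{145} - \frac{49}{2} e_{235} - \frac{49}{18} e_{345} - 63 e_{1235} - 7 e_{1345} - 21 e_{2345} - \frac{49}{6} e_{12345}


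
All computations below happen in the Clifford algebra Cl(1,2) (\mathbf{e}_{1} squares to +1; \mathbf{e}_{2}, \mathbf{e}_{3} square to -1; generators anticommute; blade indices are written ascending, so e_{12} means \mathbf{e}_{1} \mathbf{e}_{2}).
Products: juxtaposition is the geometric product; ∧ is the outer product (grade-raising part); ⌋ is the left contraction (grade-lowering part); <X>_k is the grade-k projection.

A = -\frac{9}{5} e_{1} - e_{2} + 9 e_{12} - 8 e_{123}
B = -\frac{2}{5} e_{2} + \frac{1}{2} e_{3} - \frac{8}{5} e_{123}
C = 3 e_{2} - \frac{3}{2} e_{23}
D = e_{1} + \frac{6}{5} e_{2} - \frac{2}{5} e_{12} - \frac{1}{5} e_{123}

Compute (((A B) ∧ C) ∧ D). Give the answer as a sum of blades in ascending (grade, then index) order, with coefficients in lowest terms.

step 1: -\frac{66}{5} + \frac{18}{5} e_{1} - \frac{72}{5} e_{3} + \frac{118}{25} e_{12} + \frac{39}{10} e_{13} + \frac{119}{50} e_{23} + \frac{9}{2} e_{123}
step 2: -\frac{198}{5} e_{2} + \frac{54}{5} e_{12} + 63 e_{23} - \frac{171}{10} e_{123}
step 3: \frac{198}{5} e_{12} + 63 e_{123}
Answer: \frac{198}{5} e_{12} + 63 e_{123}


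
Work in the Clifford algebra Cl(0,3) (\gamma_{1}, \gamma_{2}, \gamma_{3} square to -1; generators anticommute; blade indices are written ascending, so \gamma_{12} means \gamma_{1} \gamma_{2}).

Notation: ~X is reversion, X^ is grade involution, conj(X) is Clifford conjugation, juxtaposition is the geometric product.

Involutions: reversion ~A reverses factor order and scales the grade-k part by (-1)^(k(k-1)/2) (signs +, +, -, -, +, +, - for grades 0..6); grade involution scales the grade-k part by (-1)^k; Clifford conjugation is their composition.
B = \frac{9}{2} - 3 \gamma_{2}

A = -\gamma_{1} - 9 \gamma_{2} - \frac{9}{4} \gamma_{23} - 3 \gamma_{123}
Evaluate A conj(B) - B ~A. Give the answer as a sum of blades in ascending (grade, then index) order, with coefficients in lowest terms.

first term: 27 - \frac{9}{2} \gamma_{1} - \frac{81}{2} \gamma_{2} - \frac{27}{4} \gamma_{3} - 3 \gamma_{12} - 9 \gamma_{13} - \frac{81}{8} \gamma_{23} - \frac{27}{2} \gamma_{123}
second term: -27 - \frac{9}{2} \gamma_{1} - \frac{81}{2} \gamma_{2} + \frac{27}{4} \gamma_{3} - 3 \gamma_{12} - 9 \gamma_{13} + \frac{81}{8} \gamma_{23} + \frac{27}{2} \gamma_{123}
Answer: 54 - \frac{27}{2} \gamma_{3} - \frac{81}{4} \gamma_{23} - 27 \gamma_{123}


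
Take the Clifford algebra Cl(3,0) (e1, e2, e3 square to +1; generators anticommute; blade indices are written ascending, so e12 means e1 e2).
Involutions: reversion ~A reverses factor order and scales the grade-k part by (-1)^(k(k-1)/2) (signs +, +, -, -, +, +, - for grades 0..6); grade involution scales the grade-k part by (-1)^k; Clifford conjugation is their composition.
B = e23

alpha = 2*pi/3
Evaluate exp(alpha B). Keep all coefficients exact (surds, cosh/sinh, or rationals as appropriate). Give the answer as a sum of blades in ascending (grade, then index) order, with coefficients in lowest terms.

B^2 = (1)^2*(e23)^2 = 1*(-1) = -1 (a basis 2-blade squares to minus the product of its generators' squares).
B^2 = -1 — the negative square puts this in the circular regime; l = 1, alpha*l = 2*pi/3, so exp(alpha B) = cos(2*pi/3) + (sin(2*pi/3)/1)*B = -1/2 + (sqrt(3)/2)*B.
Answer: -1/2 + sqrt(3)/2*e23


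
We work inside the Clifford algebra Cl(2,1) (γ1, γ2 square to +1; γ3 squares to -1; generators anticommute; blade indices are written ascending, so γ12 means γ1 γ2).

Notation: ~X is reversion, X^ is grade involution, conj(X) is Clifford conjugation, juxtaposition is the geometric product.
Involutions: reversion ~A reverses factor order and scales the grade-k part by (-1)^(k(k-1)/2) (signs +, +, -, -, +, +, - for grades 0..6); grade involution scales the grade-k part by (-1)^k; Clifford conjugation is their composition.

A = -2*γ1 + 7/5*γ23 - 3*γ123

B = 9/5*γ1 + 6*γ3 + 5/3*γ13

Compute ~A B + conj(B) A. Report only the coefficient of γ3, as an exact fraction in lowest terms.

first term: -18/5 + 17/5*γ2 - 10/3*γ3 - 47/3*γ12 - 12*γ13 + 27/5*γ23 - 63/25*γ123
second term: 18/5 - 67/5*γ2 - 10/3*γ3 - 61/3*γ12 - 12*γ13 + 27/5*γ23 - 63/25*γ123
Answer: -20/3


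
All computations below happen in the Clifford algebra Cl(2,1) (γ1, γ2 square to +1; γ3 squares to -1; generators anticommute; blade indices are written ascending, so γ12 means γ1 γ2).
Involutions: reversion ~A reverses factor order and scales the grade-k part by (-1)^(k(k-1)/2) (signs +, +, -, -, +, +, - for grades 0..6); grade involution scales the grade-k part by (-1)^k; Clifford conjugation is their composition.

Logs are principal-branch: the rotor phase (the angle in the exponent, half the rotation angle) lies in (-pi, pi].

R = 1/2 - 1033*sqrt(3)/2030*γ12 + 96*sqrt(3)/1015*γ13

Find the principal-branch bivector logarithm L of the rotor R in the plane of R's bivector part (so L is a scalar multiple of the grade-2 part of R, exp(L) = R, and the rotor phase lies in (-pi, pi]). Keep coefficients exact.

The scalar part of R is 1/2, which pins the rotor phase on the principal branch; dividing the bivector part by the sine of that phase recovers the unit plane, and L is the phase times that plane.
Concretely: cos(phase) = 1/2 gives phase = ±pi/3, and since phase/sin(phase) is even the sign is immaterial: L = (phase/sin(phase)) * <R>_2 = (2*sqrt(3)*pi/9) * <R>_2.
Answer: -1033*pi/3045*γ12 + 64*pi/1015*γ13


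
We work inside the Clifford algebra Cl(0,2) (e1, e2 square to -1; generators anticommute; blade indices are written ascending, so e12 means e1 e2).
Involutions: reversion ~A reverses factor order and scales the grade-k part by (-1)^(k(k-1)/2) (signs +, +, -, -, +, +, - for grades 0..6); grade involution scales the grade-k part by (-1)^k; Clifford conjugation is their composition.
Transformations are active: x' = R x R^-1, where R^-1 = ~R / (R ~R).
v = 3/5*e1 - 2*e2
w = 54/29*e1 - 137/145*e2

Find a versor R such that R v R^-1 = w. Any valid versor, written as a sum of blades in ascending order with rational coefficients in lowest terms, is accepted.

Equal squares first: v^2 = w^2 = -109/25. Then v + w = 357/145*e1 - 427/145*e2 is a versor taking v to w, provided it is invertible.
Answer: 357/145*e1 - 427/145*e2


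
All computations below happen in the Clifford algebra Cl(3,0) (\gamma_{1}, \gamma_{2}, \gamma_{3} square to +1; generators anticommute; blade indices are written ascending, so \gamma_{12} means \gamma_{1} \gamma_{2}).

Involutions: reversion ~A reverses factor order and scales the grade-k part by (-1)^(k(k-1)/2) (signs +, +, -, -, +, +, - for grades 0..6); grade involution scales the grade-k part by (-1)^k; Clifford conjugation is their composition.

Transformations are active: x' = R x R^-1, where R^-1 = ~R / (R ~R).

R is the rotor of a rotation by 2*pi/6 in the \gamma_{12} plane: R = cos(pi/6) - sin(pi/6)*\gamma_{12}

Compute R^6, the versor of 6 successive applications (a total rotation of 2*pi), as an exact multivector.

Because a rotor carries half the rotation angle, composing 6 copies of this \gamma_{12}-plane rotor multiplies the phase: 6*(pi/6) = \pi, hence R^6 = cos(\pi) - sin(\pi)*\gamma_{12}.
cos(\pi) = -1 and sin(\pi) = 0, so R^6 = -1. The total rotation 2*pi is 1 full turn, so every vector returns to itself, yet the rotor is -1, on the OTHER sheet of the double cover (an odd number of 2*pi turns).
Answer: -1


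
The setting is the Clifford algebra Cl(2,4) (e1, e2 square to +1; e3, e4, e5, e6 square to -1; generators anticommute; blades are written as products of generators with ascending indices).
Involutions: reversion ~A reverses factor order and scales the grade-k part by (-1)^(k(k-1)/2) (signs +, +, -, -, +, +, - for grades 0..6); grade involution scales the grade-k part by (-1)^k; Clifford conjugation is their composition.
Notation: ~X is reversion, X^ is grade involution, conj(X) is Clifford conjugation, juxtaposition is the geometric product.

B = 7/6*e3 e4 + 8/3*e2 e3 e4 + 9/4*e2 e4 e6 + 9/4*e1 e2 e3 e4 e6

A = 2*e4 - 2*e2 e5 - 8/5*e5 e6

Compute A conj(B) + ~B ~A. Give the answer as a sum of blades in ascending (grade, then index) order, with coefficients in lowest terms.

first term: -7/3*e3 - 16/3*e2 e3 + 9/2*e2 e6 + 18/5*e2 e4 e5 + 16/3*e3 e4 e5 - 9/2*e4 e5 e6 - 9/2*e1 e2 e3 e6 + 7/3*e2 e3 e4 e5 + 28/15*e3 e4 e5 e6 - 18/5*e1 e2 e3 e4 e5 - 9/2*e1 e3 e4 e5 e6 - 64/15*e2 e3 e4 e5 e6
second term: 7/3*e3 + 16/3*e2 e3 - 9/2*e2 e6 - 18/5*e2 e4 e5 - 16/3*e3 e4 e5 + 9/2*e4 e5 e6 + 9/2*e1 e2 e3 e6 - 7/3*e2 e3 e4 e5 - 28/15*e3 e4 e5 e6 + 18/5*e1 e2 e3 e4 e5 + 9/2*e1 e3 e4 e5 e6 - 64/15*e2 e3 e4 e5 e6
Answer: -128/15*e2 e3 e4 e5 e6


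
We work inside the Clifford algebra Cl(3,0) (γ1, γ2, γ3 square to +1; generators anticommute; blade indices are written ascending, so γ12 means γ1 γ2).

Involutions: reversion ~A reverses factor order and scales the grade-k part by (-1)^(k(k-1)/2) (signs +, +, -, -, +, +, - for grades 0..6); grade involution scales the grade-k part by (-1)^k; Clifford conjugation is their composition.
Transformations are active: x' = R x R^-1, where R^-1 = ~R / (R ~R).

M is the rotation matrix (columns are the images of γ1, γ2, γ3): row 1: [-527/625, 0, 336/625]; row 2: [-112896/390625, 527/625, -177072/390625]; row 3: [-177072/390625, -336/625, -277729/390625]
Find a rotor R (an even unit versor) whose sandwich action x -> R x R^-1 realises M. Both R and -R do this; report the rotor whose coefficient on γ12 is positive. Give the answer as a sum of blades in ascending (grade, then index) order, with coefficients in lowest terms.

Method: write R = a + b12*γ12 + b13*γ13 + b23*γ23 with a^2 + b12^2 + b13^2 + b23^2 = 1 (so R^-1 = ~R). Expanding the columns R e_j ~R gives tr M = 4a^2 - 1 and, from the antisymmetric part, M21 - M12 = -4a*b12, M13 - M31 = 4a*b13, M32 - M23 = -4a*b23.
Here tr M = -277729/390625, so a^2 = (1 + tr M)/4 = 28224/390625 and a = ±168/625. Taking a = 168/625: M21 - M12 = -112896/390625, M13 - M31 = 387072/390625, M32 - M23 = -32928/390625, giving b12 = 168/625, b13 = 576/625, b23 = 49/625, i.e. R = 168/625 + 168/625*γ12 + 576/625*γ13 + 49/625*γ23.
Its γ12 coefficient is already positive.
Answer: 168/625 + 168/625*γ12 + 576/625*γ13 + 49/625*γ23. Why the constraint matters: R and -R act identically through the sandwich — M has trace -277729/390625 either way — so only the sign condition on γ12 picks one of the two preimages.


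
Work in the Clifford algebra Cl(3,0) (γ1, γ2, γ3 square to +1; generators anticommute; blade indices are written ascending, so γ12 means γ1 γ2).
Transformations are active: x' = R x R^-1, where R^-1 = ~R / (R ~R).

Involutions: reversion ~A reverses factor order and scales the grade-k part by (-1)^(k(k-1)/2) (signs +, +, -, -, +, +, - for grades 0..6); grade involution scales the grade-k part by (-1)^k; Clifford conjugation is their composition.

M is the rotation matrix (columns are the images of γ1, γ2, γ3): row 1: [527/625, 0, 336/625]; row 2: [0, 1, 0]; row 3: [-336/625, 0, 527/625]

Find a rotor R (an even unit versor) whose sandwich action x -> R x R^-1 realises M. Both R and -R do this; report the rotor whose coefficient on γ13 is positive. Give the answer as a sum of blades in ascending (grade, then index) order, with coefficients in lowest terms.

Method: write R = a + b12*γ12 + b13*γ13 + b23*γ23 with a^2 + b12^2 + b13^2 + b23^2 = 1 (so R^-1 = ~R). Expanding the columns R e_j ~R gives tr M = 4a^2 - 1 and, from the antisymmetric part, M21 - M12 = -4a*b12, M13 - M31 = 4a*b13, M32 - M23 = -4a*b23.
Here tr M = 1679/625, so a^2 = (1 + tr M)/4 = 576/625 and a = ±24/25. Taking a = 24/25: M21 - M12 = 0, M13 - M31 = 672/625, M32 - M23 = 0, giving b12 = 0, b13 = 7/25, b23 = 0, i.e. R = 24/25 + 7/25*γ13.
Its γ13 coefficient is already positive.
Answer: 24/25 + 7/25*γ13. Why the constraint matters: R and -R act identically through the sandwich — M has trace 1679/625 either way — so only the sign condition on γ13 picks one of the two preimages.


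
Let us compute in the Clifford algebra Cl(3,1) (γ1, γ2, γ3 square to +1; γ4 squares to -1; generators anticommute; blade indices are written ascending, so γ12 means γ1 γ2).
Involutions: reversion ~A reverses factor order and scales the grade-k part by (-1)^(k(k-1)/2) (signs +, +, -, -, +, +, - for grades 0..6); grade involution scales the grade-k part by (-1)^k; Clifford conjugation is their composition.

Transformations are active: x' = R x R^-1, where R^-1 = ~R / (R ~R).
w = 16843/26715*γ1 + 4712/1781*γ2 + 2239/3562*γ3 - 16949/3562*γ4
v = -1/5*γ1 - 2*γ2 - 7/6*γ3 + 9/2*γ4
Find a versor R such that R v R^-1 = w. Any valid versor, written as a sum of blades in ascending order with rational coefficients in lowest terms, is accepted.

R = v + w = 2300/5343*γ1 + 1150/1781*γ2 - 2875/5343*γ3 - 460/1781*γ4 works: the equal norms (-3341/225) guarantee its sandwich swaps v into w.
Answer: 2300/5343*γ1 + 1150/1781*γ2 - 2875/5343*γ3 - 460/1781*γ4


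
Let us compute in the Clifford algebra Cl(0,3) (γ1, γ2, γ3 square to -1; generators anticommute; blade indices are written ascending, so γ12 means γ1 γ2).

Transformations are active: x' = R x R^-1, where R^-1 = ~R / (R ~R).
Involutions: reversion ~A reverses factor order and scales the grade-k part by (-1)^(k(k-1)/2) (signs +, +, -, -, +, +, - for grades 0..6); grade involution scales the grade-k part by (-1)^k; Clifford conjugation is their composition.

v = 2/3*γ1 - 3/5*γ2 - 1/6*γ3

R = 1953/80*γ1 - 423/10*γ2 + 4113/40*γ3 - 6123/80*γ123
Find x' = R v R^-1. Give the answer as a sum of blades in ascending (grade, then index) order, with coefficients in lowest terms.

~R = 1953/80*γ1 - 423/10*γ2 + 4113/40*γ3 + 6123/80*γ123, and R ~R = -12042387/640, so R^-1 = ~R / (-12042387/640).
R v = -9807/400 + 637/800*γ12 - 21357/800*γ13 + 11977/100*γ23
Answer: 12827/34545*γ1 + 16281/23030*γ2 + 15238/34545*γ3


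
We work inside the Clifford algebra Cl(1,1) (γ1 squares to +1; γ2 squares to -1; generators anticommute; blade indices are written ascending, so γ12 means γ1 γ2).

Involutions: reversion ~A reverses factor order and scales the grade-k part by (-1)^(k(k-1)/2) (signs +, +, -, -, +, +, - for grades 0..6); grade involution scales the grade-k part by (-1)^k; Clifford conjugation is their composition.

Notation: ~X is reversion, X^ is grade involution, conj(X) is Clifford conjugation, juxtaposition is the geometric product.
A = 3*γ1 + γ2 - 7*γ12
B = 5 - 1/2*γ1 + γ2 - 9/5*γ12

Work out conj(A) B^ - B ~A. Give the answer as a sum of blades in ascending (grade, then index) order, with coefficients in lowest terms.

first term: -151/10 - 31/5*γ1 - 31/10*γ2 + 77/2*γ12
second term: -151/10 + 119/5*γ1 + 69/10*γ2 + 63/2*γ12
Answer: -30*γ1 - 10*γ2 + 7*γ12


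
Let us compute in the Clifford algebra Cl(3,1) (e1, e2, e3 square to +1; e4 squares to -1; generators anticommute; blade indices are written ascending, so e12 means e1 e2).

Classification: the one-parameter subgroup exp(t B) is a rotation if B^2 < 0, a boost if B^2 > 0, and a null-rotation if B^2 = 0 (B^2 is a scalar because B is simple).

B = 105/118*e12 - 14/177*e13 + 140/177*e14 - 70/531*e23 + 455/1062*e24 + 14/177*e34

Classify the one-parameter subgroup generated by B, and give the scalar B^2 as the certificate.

B^2 term by term: the squares give (105/118)^2*(e12)^2 + (-14/177)^2*(e13)^2 + (140/177)^2*(e14)^2 + (-70/531)^2*(e23)^2 + (455/1062)^2*(e24)^2 + (14/177)^2*(e34)^2 = 11025/13924*(-1) + 196/31329*(-1) + 19600/31329*(+1) + 4900/281961*(-1) + 207025/1127844*(+1) + 196/31329*(+1) = 0 (each basis 2-blade squares to minus the product of its generators' squares); cross terms between blades sharing an index anticommute and cancel; the commuting (index-disjoint) pairs give grade-4 terms 2*c*c'*(blade product), which cancel blade by blade — e1234: 490/3481 + 6370/93987 - 19600/93987 = 0 — confirming B is simple. So B^2 = 0.
Answer: null-rotation, certificate B^2 = 0. Certificate logic: 0 is a conjugation-invariant scalar, so its sign fixes rotation versus boost versus null-rotation outright.


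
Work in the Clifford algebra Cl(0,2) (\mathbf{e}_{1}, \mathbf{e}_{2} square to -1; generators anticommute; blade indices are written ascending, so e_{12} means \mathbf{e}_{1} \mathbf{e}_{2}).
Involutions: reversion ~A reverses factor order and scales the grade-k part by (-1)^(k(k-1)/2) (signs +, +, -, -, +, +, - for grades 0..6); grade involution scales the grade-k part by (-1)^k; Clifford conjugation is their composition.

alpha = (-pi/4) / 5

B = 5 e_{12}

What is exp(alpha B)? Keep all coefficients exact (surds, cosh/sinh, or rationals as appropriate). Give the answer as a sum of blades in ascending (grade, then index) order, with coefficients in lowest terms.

B^2 = (5)^2*(e_{12})^2 = 25*(-1) = -25 (a basis 2-blade squares to minus the product of its generators' squares).
B^2 = -25 — circular case — the even/odd split gives cos and sin: l = 5, alpha*l = - \frac{\pi}{4}, so exp(alpha B) = cos(- \frac{\pi}{4}) + (sin(- \frac{\pi}{4})/5)*B = \frac{\sqrt{2}}{2} + (- \frac{\sqrt{2}}{10})*B.
Answer: \frac{\sqrt{2}}{2} - \frac{\sqrt{2}}{2} e_{12}


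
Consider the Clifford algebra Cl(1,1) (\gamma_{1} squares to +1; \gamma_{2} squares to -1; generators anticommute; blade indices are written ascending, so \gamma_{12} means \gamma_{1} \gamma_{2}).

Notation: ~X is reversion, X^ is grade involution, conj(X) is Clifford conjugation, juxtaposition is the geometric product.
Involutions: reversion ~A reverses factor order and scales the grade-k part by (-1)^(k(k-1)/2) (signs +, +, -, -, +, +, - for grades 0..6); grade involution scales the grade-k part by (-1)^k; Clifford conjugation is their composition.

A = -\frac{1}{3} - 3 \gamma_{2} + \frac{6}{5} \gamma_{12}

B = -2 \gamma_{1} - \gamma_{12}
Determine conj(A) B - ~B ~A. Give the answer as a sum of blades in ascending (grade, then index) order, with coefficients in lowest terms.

first term: \frac{6}{5} - \frac{7}{3} \gamma_{1} - \frac{12}{5} \gamma_{2} + \frac{19}{3} \gamma_{12}
second term: -\frac{6}{5} + \frac{11}{3} \gamma_{1} + \frac{12}{5} \gamma_{2} + \frac{17}{3} \gamma_{12}
Answer: \frac{12}{5} - 6 \gamma_{1} - \frac{24}{5} \gamma_{2} + \frac{2}{3} \gamma_{12}


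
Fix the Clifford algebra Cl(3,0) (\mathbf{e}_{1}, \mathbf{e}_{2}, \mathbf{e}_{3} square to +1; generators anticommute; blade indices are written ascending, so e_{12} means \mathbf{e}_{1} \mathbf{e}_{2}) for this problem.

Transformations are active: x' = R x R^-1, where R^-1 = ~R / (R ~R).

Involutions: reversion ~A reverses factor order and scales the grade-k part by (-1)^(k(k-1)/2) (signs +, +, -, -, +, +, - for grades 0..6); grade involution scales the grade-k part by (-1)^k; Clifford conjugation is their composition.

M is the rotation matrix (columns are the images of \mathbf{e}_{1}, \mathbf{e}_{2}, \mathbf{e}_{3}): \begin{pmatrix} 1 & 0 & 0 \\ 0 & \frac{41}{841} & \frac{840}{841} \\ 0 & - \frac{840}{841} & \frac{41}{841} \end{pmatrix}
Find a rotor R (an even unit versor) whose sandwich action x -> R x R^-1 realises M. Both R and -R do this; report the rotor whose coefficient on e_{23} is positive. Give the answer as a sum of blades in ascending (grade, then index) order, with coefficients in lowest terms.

Method: write R = a + b12*e_{12} + b13*e_{13} + b23*e_{23} with a^2 + b12^2 + b13^2 + b23^2 = 1 (so R^-1 = ~R). Expanding the columns R e_j ~R gives tr M = 4a^2 - 1 and, from the antisymmetric part, M21 - M12 = -4a*b12, M13 - M31 = 4a*b13, M32 - M23 = -4a*b23.
Here tr M = \frac{923}{841}, so a^2 = (1 + tr M)/4 = \frac{441}{841} and a = ±\frac{21}{29}. Taking a = \frac{21}{29}: M21 - M12 = 0, M13 - M31 = 0, M32 - M23 = -\frac{1680}{841}, giving b12 = 0, b13 = 0, b23 = \frac{20}{29}, i.e. R = \frac{21}{29} + \frac{20}{29} e_{23}.
Its e_{23} coefficient is already positive.
Answer: \frac{21}{29} + \frac{20}{29} e_{23}. Recall the cover is two-to-one: with M of trace \frac{923}{841}, both preimages act alike, and the stated e_{23} sign chooses the sheet.


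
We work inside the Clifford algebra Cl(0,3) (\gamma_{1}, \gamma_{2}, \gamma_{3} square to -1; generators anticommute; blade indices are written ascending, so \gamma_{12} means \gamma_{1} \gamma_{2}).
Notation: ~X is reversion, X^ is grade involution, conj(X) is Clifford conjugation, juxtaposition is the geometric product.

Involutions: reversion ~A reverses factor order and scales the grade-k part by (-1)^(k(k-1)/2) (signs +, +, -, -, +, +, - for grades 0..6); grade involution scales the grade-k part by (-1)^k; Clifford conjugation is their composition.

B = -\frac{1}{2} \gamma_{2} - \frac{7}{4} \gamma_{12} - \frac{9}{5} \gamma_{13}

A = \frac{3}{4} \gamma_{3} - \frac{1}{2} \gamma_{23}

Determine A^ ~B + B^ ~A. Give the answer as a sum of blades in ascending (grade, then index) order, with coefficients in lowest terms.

first term: -\frac{27}{20} \gamma_{1} + \frac{1}{4} \gamma_{3} + \frac{9}{10} \gamma_{12} - \frac{7}{8} \gamma_{13} - \frac{3}{8} \gamma_{23} - \frac{21}{16} \gamma_{123}
second term: \frac{27}{20} \gamma_{1} - \frac{1}{4} \gamma_{3} - \frac{9}{10} \gamma_{12} + \frac{7}{8} \gamma_{13} + \frac{3}{8} \gamma_{23} - \frac{21}{16} \gamma_{123}
Answer: -\frac{21}{8} \gamma_{123}


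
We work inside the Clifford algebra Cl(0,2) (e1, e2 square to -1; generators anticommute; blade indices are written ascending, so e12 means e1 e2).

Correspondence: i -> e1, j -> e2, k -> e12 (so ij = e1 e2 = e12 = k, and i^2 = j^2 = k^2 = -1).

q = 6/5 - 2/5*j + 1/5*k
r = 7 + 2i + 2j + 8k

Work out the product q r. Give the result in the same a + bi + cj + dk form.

In blades: q = 6/5 - 2/5*e2 + 1/5*e12, r = 7 + 2*e1 + 2*e2 + 8*e12.
Distribute q over r term by term (generator squares from the signature, products reordered to ascending indices): (6/5)*r = 42/5 + 12/5*e1 + 12/5*e2 + 48/5*e12; (-2/5*e2)*r = 4/5 - 16/5*e1 - 14/5*e2 + 4/5*e12; (1/5*e12)*r = -8/5 - 2/5*e1 + 2/5*e2 + 7/5*e12.
Sum: 38/5 - 6/5*e1 + 59/5*e12; translating back through the correspondence:
Answer: 38/5 - 6/5*i + 59/5*k


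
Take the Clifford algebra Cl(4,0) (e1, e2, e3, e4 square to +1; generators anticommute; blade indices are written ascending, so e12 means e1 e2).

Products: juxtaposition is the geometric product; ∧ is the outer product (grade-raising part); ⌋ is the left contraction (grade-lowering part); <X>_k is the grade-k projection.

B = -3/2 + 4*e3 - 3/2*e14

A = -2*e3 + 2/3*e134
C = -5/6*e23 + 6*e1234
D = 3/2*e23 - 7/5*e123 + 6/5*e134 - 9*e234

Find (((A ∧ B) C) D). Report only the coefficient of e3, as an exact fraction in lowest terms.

step 1: 3*e3 - 4*e134
step 2: 53/2*e2 + 44/3*e124
step 3: 159/4*e3 - 949/10*e13 - 88/5*e23 - 7771/30*e34 + 22*e134 - 159/5*e1234
Answer: 159/4


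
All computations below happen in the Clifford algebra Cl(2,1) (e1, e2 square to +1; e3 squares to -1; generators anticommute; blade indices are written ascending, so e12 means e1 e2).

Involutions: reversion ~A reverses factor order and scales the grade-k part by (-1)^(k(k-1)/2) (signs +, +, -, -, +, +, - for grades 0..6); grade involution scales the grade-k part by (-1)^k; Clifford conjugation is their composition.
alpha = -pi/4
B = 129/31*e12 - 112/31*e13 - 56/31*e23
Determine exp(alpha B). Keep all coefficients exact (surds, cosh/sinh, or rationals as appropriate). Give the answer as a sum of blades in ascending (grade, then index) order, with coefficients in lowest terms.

B^2 term by term: the squares give (129/31)^2*(e12)^2 + (-112/31)^2*(e13)^2 + (-56/31)^2*(e23)^2 = 16641/961*(-1) + 12544/961*(+1) + 3136/961*(+1) = -1 (each basis 2-blade squares to minus the product of its generators' squares); cross terms between blades sharing an index anticommute and cancel. So B^2 = -1.
B^2 = -1 — since the square is negative, the closed form is circular: l = 1, alpha*l = -pi/4, so exp(alpha B) = cos(-pi/4) + (sin(-pi/4)/1)*B = sqrt(2)/2 + (-sqrt(2)/2)*B.
Answer: sqrt(2)/2 - 129*sqrt(2)/62*e12 + 56*sqrt(2)/31*e13 + 28*sqrt(2)/31*e23
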